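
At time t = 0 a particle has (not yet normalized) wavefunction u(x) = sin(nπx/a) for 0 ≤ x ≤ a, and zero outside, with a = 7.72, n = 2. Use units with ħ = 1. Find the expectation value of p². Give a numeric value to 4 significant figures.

0.6624

p² u = −ħ² d²u/dx²; ⟨p²⟩ = −ħ² ∫ u*·u'' dx / ∫|u|² dx.
d/dx sin(nπx/a) = (nπ/a)·cos(nπx/a) and d²/dx² sin(nπx/a) = −(nπ/a)²·sin(nπx/a); on 0 ≤ x ≤ a, ∫sin²(nπx/a) dx = a/2 and ∫sin(nπx/a)·cos(nπx/a) dx = 0.
State is unnormalized: ∫|u|² dx = 3.8600, and ∫u*·(−ħ² u'') dx = 2.5569, so ⟨p²⟩ = 2.5569 / 3.8600.
⟨p²⟩ = 0.66241.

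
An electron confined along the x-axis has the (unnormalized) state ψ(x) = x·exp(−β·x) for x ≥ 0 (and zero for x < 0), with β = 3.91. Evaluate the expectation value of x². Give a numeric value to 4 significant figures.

⟨x²⟩ = ∫ x²·|ψ|² dx / ∫|ψ|² dx (integrals over the domain).
Every integrand reduces to terms xʲ·e^(−2βx) on [0, ∞); use ∫₀^∞ xʲ·e^(−2βx) dx = j!/(2β)^(j+1).
State is unnormalized: ∫|ψ|² dx = 0.0041822, and ∫ψ*·x²·ψ dx = 0.00082069, so ⟨x²⟩ = 0.00082069 / 0.0041822.
⟨x²⟩ = 0.19623.

0.1962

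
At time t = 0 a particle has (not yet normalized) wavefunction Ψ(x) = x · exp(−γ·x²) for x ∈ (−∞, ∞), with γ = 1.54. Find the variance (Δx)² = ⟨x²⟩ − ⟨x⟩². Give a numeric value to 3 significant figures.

0.487

Compute ⟨x⟩ and ⟨x²⟩ separately, then (Δx)² = ⟨x²⟩ − ⟨x⟩².
Expand each integrand as polynomial × e^(−2γx²) and use ∫x^(2j)·e^(−2γx²) dx = (2j−1)!!/(4γ)^j · √(π/(2γ)), odd powers → 0; here √(π/(2γ)) = 1.0099.
Normalization: ∫|Ψ|² dx = 0.16395.
⟨x⟩ = 0.0000 and ⟨x²⟩ = 0.48701.
(Δx)² = 0.48701 − (0.0000)² = 0.48701.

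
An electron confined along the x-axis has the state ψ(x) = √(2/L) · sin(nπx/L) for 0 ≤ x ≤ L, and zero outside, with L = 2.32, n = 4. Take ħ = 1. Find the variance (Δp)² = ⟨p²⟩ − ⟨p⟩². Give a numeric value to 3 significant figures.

29.3

Compute ⟨p⟩ and ⟨p²⟩ separately; (Δp)² = ⟨p²⟩ − ⟨p⟩².
d/dx sin(nπx/L) = (nπ/L)·cos(nπx/L) and d²/dx² sin(nπx/L) = −(nπ/L)²·sin(nπx/L); on 0 ≤ x ≤ L, ∫sin²(nπx/L) dx = L/2 and ∫sin(nπx/L)·cos(nπx/L) dx = 0.
⟨p⟩ = 0.0000 and ⟨p²⟩ = 29.339.
(Δp)² = 29.339 − (0.0000)² = 29.339.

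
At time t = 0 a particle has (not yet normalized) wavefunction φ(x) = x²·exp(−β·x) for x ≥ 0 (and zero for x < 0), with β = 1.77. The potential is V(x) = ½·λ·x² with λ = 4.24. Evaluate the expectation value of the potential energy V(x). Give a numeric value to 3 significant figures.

5.08

⟨V⟩ = ∫ V(x)·|φ|² dx / ∫|φ|² dx.
Every integrand reduces to terms xʲ·e^(−2βx) on [0, ∞); use ∫₀^∞ xʲ·e^(−2βx) dx = j!/(2β)^(j+1).
State is unnormalized: ∫|φ|² dx = 0.043171, and ∫φ*·V(x)·φ dx = 0.21910, so ⟨V⟩ = 0.21910 / 0.043171.
⟨V⟩ = 5.0752.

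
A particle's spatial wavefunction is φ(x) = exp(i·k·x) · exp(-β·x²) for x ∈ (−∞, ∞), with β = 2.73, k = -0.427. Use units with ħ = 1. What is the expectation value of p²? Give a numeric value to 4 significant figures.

2.912

p² φ = −ħ² d²φ/dx²; ⟨p²⟩ = −ħ² ∫ φ*·φ'' dx / ∫|φ|² dx.
Gaussian moments: ∫x^(2j)·e^(−2βx²) dx = (2j−1)!!/(4β)^j · √(π/(2β)), odd powers integrate to 0; here √(π/(2β)) = 0.75854. Derivatives: φ′ = (ik − 2βx)·φ, φ″ = ((ik − 2βx)² − 2β)·φ; the odd-in-x pieces drop out.
State is unnormalized: ∫|φ|² dx = 0.75854, and ∫φ*·(−ħ² φ'') dx = 2.2091, so ⟨p²⟩ = 2.2091 / 0.75854.
⟨p²⟩ = 2.9123.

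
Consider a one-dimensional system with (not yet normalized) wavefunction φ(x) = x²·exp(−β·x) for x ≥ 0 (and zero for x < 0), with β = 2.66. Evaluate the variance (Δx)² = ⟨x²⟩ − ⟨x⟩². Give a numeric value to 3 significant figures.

0.177

Compute ⟨x⟩ and ⟨x²⟩ separately, then (Δx)² = ⟨x²⟩ − ⟨x⟩².
Every integrand reduces to terms xʲ·e^(−2βx) on [0, ∞); use ∫₀^∞ xʲ·e^(−2βx) dx = j!/(2β)^(j+1).
Normalization: ∫|φ|² dx = 0.0056319.
⟨x⟩ = 0.93985 and ⟨x²⟩ = 1.0600.
(Δx)² = 1.0600 − (0.93985)² = 0.17666.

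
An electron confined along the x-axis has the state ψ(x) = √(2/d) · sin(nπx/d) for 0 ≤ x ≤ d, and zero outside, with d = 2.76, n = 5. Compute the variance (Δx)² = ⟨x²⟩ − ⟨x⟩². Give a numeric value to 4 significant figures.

0.6194

Compute ⟨x⟩ and ⟨x²⟩ separately, then (Δx)² = ⟨x²⟩ − ⟨x⟩².
With sin²θ = (1 − cos2θ)/2 on 0 ≤ x ≤ d: ∫sin²(nπx/d) dx = d/2, ∫x·sin²(nπx/d) dx = d²/4, ∫x²·sin²(nπx/d) dx = d³·(1/6 − 1/(4n²π²)); higher powers xᵏ the same way, integrating xᵏ·cos(2nπx/d) by parts.
⟨x⟩ = 1.3800 and ⟨x²⟩ = 2.5238.
(Δx)² = 2.5238 − (1.3800)² = 0.61936.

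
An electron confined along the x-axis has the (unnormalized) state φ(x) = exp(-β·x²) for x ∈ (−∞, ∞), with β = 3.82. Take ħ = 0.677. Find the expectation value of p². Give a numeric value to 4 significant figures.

p² φ = −ħ² d²φ/dx²; ⟨p²⟩ = −ħ² ∫ φ*·φ'' dx / ∫|φ|² dx.
Gaussian moments: ∫x^(2j)·e^(−2βx²) dx = (2j−1)!!/(4β)^j · √(π/(2β)), odd powers integrate to 0; here √(π/(2β)) = 0.64125. Derivatives: d/dx e^(−βx²) = −2βx·e^(−βx²), d²/dx² e^(−βx²) = (4β²x² − 2β)·e^(−βx²).
State is unnormalized: ∫|φ|² dx = 0.64125, and ∫φ*·(−ħ² φ'') dx = 1.1227, so ⟨p²⟩ = 1.1227 / 0.64125.
⟨p²⟩ = 1.7508.

1.751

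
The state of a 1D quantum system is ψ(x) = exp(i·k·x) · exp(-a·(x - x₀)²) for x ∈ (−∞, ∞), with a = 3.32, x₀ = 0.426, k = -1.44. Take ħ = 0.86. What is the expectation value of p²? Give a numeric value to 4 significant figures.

3.989

p² ψ = −ħ² d²ψ/dx²; ⟨p²⟩ = −ħ² ∫ ψ*·ψ'' dx / ∫|ψ|² dx.
Gaussian moments (u = x − x₀): ∫u^(2j)·e^(−2au²) du = (2j−1)!!/(4a)^j · √(π/(2a)), odd powers integrate to 0; here √(π/(2a)) = 0.68785. Derivatives: ψ′ = (ik − 2au)·ψ, ψ″ = ((ik − 2au)² − 2a)·ψ; the odd-in-u pieces drop out.
State is unnormalized: ∫|ψ|² dx = 0.68785, and ∫ψ*·(−ħ² ψ'') dx = 2.7439, so ⟨p²⟩ = 2.7439 / 0.68785.
⟨p²⟩ = 3.9891.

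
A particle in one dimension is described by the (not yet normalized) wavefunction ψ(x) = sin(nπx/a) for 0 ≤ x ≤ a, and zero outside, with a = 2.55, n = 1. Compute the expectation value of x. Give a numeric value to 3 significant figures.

1.28

⟨x⟩ = ∫ x·|ψ|² dx / ∫|ψ|² dx (integrals over the domain).
With sin²θ = (1 − cos2θ)/2 on 0 ≤ x ≤ a: ∫sin²(nπx/a) dx = a/2, ∫x·sin²(nπx/a) dx = a²/4, ∫x²·sin²(nπx/a) dx = a³·(1/6 − 1/(4n²π²)); higher powers xᵏ the same way, integrating xᵏ·cos(2nπx/a) by parts.
State is unnormalized: ∫|ψ|² dx = 1.2750, and ∫ψ*·x·ψ dx = 1.6256, so ⟨x⟩ = 1.6256 / 1.2750.
⟨x⟩ = 1.2750.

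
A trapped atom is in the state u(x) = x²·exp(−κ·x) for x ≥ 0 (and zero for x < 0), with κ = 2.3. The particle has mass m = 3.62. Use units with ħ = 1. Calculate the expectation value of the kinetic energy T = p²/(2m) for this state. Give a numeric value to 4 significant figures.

0.2436

T = −(ħ²/2m) d²/dx², so ⟨T⟩ = −(ħ²/2m) ∫ u*·u'' dx / ∫|u|² dx; with m = 3.62.
Differentiate x²·exp(−κ·x) with the product rule; every integrand then reduces to terms xʲ·e^(−2κx) on [0, ∞), with ∫₀^∞ xʲ·e^(−2κx) dx = j!/(2κ)^(j+1).
State is unnormalized: ∫|u|² dx = 0.011653, and ∫u*·(−ħ²/2m · u'') dx = 0.0028380, so ⟨T⟩ = 0.0028380 / 0.011653.
⟨T⟩ = 0.24355.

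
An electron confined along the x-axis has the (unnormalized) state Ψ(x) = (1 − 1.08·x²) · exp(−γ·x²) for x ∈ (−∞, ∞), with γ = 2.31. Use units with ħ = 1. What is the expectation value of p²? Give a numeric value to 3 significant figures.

3.80

p² Ψ = −ħ² d²Ψ/dx²; ⟨p²⟩ = −ħ² ∫ Ψ*·Ψ'' dx / ∫|Ψ|² dx.
Expand each integrand as polynomial × e^(−2γx²) and use ∫x^(2j)·e^(−2γx²) dx = (2j−1)!!/(4γ)^j · √(π/(2γ)), odd powers → 0; here √(π/(2γ)) = 0.82462. Differentiate with the product rule, d/dx e^(−γx²) = −2γx·e^(−γx²).
State is unnormalized: ∫|Ψ|² dx = 0.66565, and ∫Ψ*·(−ħ² Ψ'') dx = 2.5323, so ⟨p²⟩ = 2.5323 / 0.66565.
⟨p²⟩ = 3.8043.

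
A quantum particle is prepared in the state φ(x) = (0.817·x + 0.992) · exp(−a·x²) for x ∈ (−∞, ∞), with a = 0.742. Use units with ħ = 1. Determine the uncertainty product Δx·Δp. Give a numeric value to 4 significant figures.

0.5127

Δx = √(⟨x²⟩−⟨x⟩²), Δp = √(⟨p²⟩−⟨p⟩²).
Expand each integrand as polynomial × e^(−2ax²) and use ∫x^(2j)·e^(−2ax²) dx = (2j−1)!!/(4a)^j · √(π/(2a)), odd powers → 0; here √(π/(2a)) = 1.4550. Differentiate with the product rule, d/dx e^(−ax²) = −2ax·e^(−ax²).
Normalization: ∫|φ|² dx = 1.7590.
⟨x⟩ = 0.45174, ⟨x²⟩ = 0.46228 ⇒ Δx = 0.50815.
⟨p⟩ = 0.0000, ⟨p²⟩ = 1.0181 ⇒ Δp = 1.0090.
Δx·Δp = 0.51271.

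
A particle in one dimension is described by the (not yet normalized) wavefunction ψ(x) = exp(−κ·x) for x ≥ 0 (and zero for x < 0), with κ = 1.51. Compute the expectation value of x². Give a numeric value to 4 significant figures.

0.2193

⟨x²⟩ = ∫ x²·|ψ|² dx / ∫|ψ|² dx (integrals over the domain).
Every integrand reduces to terms xʲ·e^(−2κx) on [0, ∞); use ∫₀^∞ xʲ·e^(−2κx) dx = j!/(2κ)^(j+1).
State is unnormalized: ∫|ψ|² dx = 0.33113, and ∫ψ*·x²·ψ dx = 0.072612, so ⟨x²⟩ = 0.072612 / 0.33113.
⟨x²⟩ = 0.21929.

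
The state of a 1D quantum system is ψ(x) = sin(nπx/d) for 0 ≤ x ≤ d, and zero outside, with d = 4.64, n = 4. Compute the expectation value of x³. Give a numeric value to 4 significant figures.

24.50

⟨x³⟩ = ∫ x³·|ψ|² dx / ∫|ψ|² dx (integrals over the domain).
With sin²θ = (1 − cos2θ)/2 on 0 ≤ x ≤ d: ∫sin²(nπx/d) dx = d/2, ∫x·sin²(nπx/d) dx = d²/4, ∫x²·sin²(nπx/d) dx = d³·(1/6 − 1/(4n²π²)); higher powers xᵏ the same way, integrating xᵏ·cos(2nπx/d) by parts.
State is unnormalized: ∫|ψ|² dx = 2.3200, and ∫ψ*·x³·ψ dx = 56.840, so ⟨x³⟩ = 56.840 / 2.3200.
⟨x³⟩ = 24.500.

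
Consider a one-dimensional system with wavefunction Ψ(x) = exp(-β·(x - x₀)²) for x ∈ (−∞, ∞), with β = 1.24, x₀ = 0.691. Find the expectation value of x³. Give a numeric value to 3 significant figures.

0.748

⟨x³⟩ = ∫ x³·|Ψ|² dx / ∫|Ψ|² dx (integrals over the domain).
Gaussian moments (u = x − x₀): ∫u^(2j)·e^(−2βu²) du = (2j−1)!!/(4β)^j · √(π/(2β)), odd powers integrate to 0; here √(π/(2β)) = 1.1255.
State is unnormalized: ∫|Ψ|² dx = 1.1255, and ∫Ψ*·x³·Ψ dx = 0.84175, so ⟨x³⟩ = 0.84175 / 1.1255.
⟨x³⟩ = 0.74788.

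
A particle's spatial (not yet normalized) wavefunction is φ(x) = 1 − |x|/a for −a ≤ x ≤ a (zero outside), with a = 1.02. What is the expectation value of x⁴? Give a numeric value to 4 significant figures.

0.03093

⟨x⁴⟩ = ∫ x⁴·|φ|² dx / ∫|φ|² dx (integrals over the domain).
φ is even, so ∫ over [−a, a] = 2∫₀ᵃ with φ = 1 − x/a there: ∫₀ᵃ (1 − x/a)² dx = a/3, ∫₀ᵃ x²(1 − x/a)² dx = a³/30, ∫₀ᵃ x⁴(1 − x/a)² dx = a⁵/105.
State is unnormalized: ∫|φ|² dx = 0.68000, and ∫φ*·x⁴·φ dx = 0.021030, so ⟨x⁴⟩ = 0.021030 / 0.68000.
⟨x⁴⟩ = 0.030927.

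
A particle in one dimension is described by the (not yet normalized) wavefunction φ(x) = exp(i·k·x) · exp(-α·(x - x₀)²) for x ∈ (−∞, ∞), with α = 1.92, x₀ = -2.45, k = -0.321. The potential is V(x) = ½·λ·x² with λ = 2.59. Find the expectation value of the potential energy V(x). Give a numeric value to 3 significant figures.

7.94

⟨V⟩ = ∫ V(x)·|φ|² dx / ∫|φ|² dx.
Gaussian moments (u = x − x₀): ∫u^(2j)·e^(−2αu²) du = (2j−1)!!/(4α)^j · √(π/(2α)), odd powers integrate to 0; here √(π/(2α)) = 0.90450.
State is unnormalized: ∫|φ|² dx = 0.90450, and ∫φ*·V(x)·φ dx = 7.1834, so ⟨V⟩ = 7.1834 / 0.90450.
⟨V⟩ = 7.9419.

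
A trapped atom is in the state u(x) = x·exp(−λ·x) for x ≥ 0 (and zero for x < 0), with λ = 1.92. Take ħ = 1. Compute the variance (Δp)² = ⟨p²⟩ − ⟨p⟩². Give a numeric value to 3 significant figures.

3.69

Compute ⟨p⟩ and ⟨p²⟩ separately; (Δp)² = ⟨p²⟩ − ⟨p⟩².
Differentiate x·exp(−λ·x) with the product rule; every integrand then reduces to terms xʲ·e^(−2λx) on [0, ∞), with ∫₀^∞ xʲ·e^(−2λx) dx = j!/(2λ)^(j+1).
Normalization: ∫|u|² dx = 0.035321.
⟨p⟩ = 0.0000 and ⟨p²⟩ = 3.6864.
(Δp)² = 3.6864 − (0.0000)² = 3.6864.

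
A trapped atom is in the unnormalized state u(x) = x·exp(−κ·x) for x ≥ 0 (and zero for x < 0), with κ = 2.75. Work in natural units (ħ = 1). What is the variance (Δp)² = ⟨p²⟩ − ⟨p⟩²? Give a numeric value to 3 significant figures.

Compute ⟨p⟩ and ⟨p²⟩ separately; (Δp)² = ⟨p²⟩ − ⟨p⟩².
Differentiate x·exp(−κ·x) with the product rule; every integrand then reduces to terms xʲ·e^(−2κx) on [0, ∞), with ∫₀^∞ xʲ·e^(−2κx) dx = j!/(2κ)^(j+1).
Normalization: ∫|u|² dx = 0.012021.
⟨p⟩ = 0.0000 and ⟨p²⟩ = 7.5625.
(Δp)² = 7.5625 − (0.0000)² = 7.5625.

7.56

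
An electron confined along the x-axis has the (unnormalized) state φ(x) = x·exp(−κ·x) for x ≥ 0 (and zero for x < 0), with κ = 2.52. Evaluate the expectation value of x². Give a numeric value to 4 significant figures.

0.4724

⟨x²⟩ = ∫ x²·|φ|² dx / ∫|φ|² dx (integrals over the domain).
Every integrand reduces to terms xʲ·e^(−2κx) on [0, ∞); use ∫₀^∞ xʲ·e^(−2κx) dx = j!/(2κ)^(j+1).
State is unnormalized: ∫|φ|² dx = 0.015622, and ∫φ*·x²·φ dx = 0.0073800, so ⟨x²⟩ = 0.0073800 / 0.015622.
⟨x²⟩ = 0.47241.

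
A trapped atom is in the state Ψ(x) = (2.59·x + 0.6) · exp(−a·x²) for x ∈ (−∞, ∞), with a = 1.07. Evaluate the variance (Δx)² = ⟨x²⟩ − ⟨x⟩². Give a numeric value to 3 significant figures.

0.472

Compute ⟨x⟩ and ⟨x²⟩ separately, then (Δx)² = ⟨x²⟩ − ⟨x⟩².
Expand each integrand as polynomial × e^(−2ax²) and use ∫x^(2j)·e^(−2ax²) dx = (2j−1)!!/(4a)^j · √(π/(2a)), odd powers → 0; here √(π/(2a)) = 1.2116.
Normalization: ∫|Ψ|² dx = 2.3352.
⟨x⟩ = 0.37678 and ⟨x²⟩ = 0.61365.
(Δx)² = 0.61365 − (0.37678)² = 0.47169.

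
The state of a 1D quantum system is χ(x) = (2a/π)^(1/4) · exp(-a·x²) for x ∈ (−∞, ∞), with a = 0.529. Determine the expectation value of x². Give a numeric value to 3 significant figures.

⟨x²⟩ = ∫ x²·|χ|² dx (integrals over the domain).
Gaussian moments: ∫x^(2j)·e^(−2ax²) dx = (2j−1)!!/(4a)^j · √(π/(2a)), odd powers integrate to 0; here √(π/(2a)) = 1.7232.
⟨x²⟩ = 0.47259.

0.473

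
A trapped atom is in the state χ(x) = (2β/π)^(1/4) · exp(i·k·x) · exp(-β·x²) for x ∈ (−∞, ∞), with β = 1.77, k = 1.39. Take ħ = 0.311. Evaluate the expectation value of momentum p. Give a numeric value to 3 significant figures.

p χ = −iħ dχ/dx; then ⟨p⟩ = ∫ χ*·(pχ) dx.
Gaussian moments: ∫x^(2j)·e^(−2βx²) dx = (2j−1)!!/(4β)^j · √(π/(2β)), odd powers integrate to 0; here √(π/(2β)) = 0.94205. Derivatives: χ′ = (ik − 2βx)·χ, χ″ = ((ik − 2βx)² − 2β)·χ; the odd-in-x pieces drop out.
⟨p⟩ = 0.43229.

0.432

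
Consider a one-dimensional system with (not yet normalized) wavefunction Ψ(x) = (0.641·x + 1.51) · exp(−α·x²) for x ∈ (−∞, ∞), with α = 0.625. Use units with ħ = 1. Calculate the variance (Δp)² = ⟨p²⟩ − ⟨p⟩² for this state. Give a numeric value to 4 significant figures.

Compute ⟨p⟩ and ⟨p²⟩ separately; (Δp)² = ⟨p²⟩ − ⟨p⟩².
Expand each integrand as polynomial × e^(−2αx²) and use ∫x^(2j)·e^(−2αx²) dx = (2j−1)!!/(4α)^j · √(π/(2α)), odd powers → 0; here √(π/(2α)) = 1.5853. Differentiate with the product rule, d/dx e^(−αx²) = −2αx·e^(−αx²).
Normalization: ∫|Ψ|² dx = 3.8753.
⟨p⟩ = 0.0000 and ⟨p²⟩ = 0.70904.
(Δp)² = 0.70904 − (0.0000)² = 0.70904.

0.7090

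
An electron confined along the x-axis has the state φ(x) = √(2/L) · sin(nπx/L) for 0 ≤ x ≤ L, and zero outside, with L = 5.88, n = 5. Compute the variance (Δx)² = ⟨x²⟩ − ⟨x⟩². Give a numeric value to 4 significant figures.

2.811

Compute ⟨x⟩ and ⟨x²⟩ separately, then (Δx)² = ⟨x²⟩ − ⟨x⟩².
With sin²θ = (1 − cos2θ)/2 on 0 ≤ x ≤ L: ∫sin²(nπx/L) dx = L/2, ∫x·sin²(nπx/L) dx = L²/4, ∫x²·sin²(nπx/L) dx = L³·(1/6 − 1/(4n²π²)); higher powers xᵏ the same way, integrating xᵏ·cos(2nπx/L) by parts.
⟨x⟩ = 2.9400 and ⟨x²⟩ = 11.455.
(Δx)² = 11.455 − (2.9400)² = 2.8111.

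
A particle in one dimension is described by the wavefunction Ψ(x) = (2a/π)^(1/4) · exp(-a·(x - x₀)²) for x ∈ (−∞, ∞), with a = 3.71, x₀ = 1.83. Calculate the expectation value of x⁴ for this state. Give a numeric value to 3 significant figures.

12.6

⟨x⁴⟩ = ∫ x⁴·|Ψ|² dx (integrals over the domain).
Gaussian moments (u = x − x₀): ∫u^(2j)·e^(−2au²) du = (2j−1)!!/(4a)^j · √(π/(2a)), odd powers integrate to 0; here √(π/(2a)) = 0.65069.
⟨x⁴⟩ = 12.583.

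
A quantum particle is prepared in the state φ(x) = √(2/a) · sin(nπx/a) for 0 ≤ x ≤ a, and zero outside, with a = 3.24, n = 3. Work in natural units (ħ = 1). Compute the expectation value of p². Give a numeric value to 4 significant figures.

8.462

p² φ = −ħ² d²φ/dx²; ⟨p²⟩ = −ħ² ∫ φ*·φ'' dx.
d/dx sin(nπx/a) = (nπ/a)·cos(nπx/a) and d²/dx² sin(nπx/a) = −(nπ/a)²·sin(nπx/a); on 0 ≤ x ≤ a, ∫sin²(nπx/a) dx = a/2 and ∫sin(nπx/a)·cos(nπx/a) dx = 0.
⟨p²⟩ = 8.4616.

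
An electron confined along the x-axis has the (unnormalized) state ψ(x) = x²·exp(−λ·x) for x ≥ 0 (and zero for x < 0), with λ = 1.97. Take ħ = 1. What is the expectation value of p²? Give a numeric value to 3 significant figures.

1.29

p² ψ = −ħ² d²ψ/dx²; ⟨p²⟩ = −ħ² ∫ ψ*·ψ'' dx / ∫|ψ|² dx.
Differentiate x²·exp(−λ·x) with the product rule; every integrand then reduces to terms xʲ·e^(−2λx) on [0, ∞), with ∫₀^∞ xʲ·e^(−2λx) dx = j!/(2λ)^(j+1).
State is unnormalized: ∫|ψ|² dx = 0.025277, and ∫ψ*·(−ħ² ψ'') dx = 0.032700, so ⟨p²⟩ = 0.032700 / 0.025277.
⟨p²⟩ = 1.2936.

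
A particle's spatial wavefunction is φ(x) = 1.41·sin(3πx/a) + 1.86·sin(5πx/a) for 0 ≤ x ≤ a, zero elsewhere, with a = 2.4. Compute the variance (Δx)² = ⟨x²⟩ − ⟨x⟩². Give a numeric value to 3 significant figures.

0.724

Compute ⟨x⟩ and ⟨x²⟩ separately, then (Δx)² = ⟨x²⟩ − ⟨x⟩².
On 0 ≤ x ≤ a (j ≠ l): ∫sin²(jπx/a) dx = a/2, ∫sin(jπx/a)·sin(lπx/a) dx = 0; diagonal moments ∫x·sin²(jπx/a) dx = a²/4, ∫x²·sin²(jπx/a) dx = a³·(1/6 − 1/(4j²π²)); cross terms ∫x·sin(jπx/a)·sin(lπx/a) dx = 0 for j + l even and −4jla²/(π²(j² − l²)²) for j + l odd, ∫x²·sin(jπx/a)·sin(lπx/a) dx = (−1)^(j+l)·4jla³/(π²(j² − l²)²); higher powers the same way via product-to-sum and parts.
Normalization: ∫|φ|² dx = 6.5372.
⟨x⟩ = 1.2000 and ⟨x²⟩ = 2.1642.
(Δx)² = 2.1642 − (1.2000)² = 0.72415.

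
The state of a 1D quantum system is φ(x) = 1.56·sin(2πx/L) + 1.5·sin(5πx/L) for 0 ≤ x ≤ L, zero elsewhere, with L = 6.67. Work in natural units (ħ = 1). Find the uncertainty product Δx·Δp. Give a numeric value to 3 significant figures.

Δx = √(⟨x²⟩−⟨x⟩²), Δp = √(⟨p²⟩−⟨p⟩²).
On 0 ≤ x ≤ L (j ≠ l): ∫sin²(jπx/L) dx = L/2, ∫sin(jπx/L)·sin(lπx/L) dx = 0; diagonal moments ∫x·sin²(jπx/L) dx = L²/4, ∫x²·sin²(jπx/L) dx = L³·(1/6 − 1/(4j²π²)); cross terms ∫x·sin(jπx/L)·sin(lπx/L) dx = 0 for j + l even and −4jlL²/(π²(j² − l²)²) for j + l odd, ∫x²·sin(jπx/L)·sin(lπx/L) dx = (−1)^(j+l)·4jlL³/(π²(j² − l²)²); higher powers the same way via product-to-sum and parts. d²/dx² sin(jπx/L) = −(jπ/L)²·sin(jπx/L); on 0 ≤ x ≤ L, ∫sin²(jπx/L) dx = L/2 and ∫sin(jπx/L)·sin(lπx/L) dx = 0 for j ≠ l, so only diagonal terms survive in ∫|φ|² and ∫φ·φ″; ∫φ·φ′ dx = [φ²/2] between the walls = 0.
Normalization: ∫|φ|² dx = 15.620.
⟨x⟩ = 3.2125, ⟨x²⟩ = 13.676 ⇒ Δx = 1.8320.
⟨p⟩ = 0.0000, ⟨p²⟩ = 3.1254 ⇒ Δp = 1.7679.
Δx·Δp = 3.2388.

3.24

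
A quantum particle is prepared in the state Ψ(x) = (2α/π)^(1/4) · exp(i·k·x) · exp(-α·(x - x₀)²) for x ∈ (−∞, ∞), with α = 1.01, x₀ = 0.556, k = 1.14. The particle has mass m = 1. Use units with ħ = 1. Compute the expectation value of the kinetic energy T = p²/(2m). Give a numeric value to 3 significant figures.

T = −(ħ²/2m) d²/dx², so ⟨T⟩ = −(ħ²/2m) ∫ Ψ*·Ψ'' dx; with m = 1.
Gaussian moments (u = x − x₀): ∫u^(2j)·e^(−2αu²) du = (2j−1)!!/(4α)^j · √(π/(2α)), odd powers integrate to 0; here √(π/(2α)) = 1.2471. Derivatives: Ψ′ = (ik − 2αu)·Ψ, Ψ″ = ((ik − 2αu)² − 2α)·Ψ; the odd-in-u pieces drop out.
⟨T⟩ = 1.1548.

1.15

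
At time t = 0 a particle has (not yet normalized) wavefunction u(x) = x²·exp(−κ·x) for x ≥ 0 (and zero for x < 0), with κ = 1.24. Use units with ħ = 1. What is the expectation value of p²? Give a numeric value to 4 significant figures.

p² u = −ħ² d²u/dx²; ⟨p²⟩ = −ħ² ∫ u*·u'' dx / ∫|u|² dx.
Differentiate x²·exp(−κ·x) with the product rule; every integrand then reduces to terms xʲ·e^(−2κx) on [0, ∞), with ∫₀^∞ xʲ·e^(−2κx) dx = j!/(2κ)^(j+1).
State is unnormalized: ∫|u|² dx = 0.25583, and ∫u*·(−ħ² u'') dx = 0.13112, so ⟨p²⟩ = 0.13112 / 0.25583.
⟨p²⟩ = 0.51253.

0.5125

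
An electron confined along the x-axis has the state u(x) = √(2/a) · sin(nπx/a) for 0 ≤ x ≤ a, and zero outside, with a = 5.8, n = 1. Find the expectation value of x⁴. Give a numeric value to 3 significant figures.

129.

⟨x⁴⟩ = ∫ x⁴·|u|² dx (integrals over the domain).
With sin²θ = (1 − cos2θ)/2 on 0 ≤ x ≤ a: ∫sin²(nπx/a) dx = a/2, ∫x·sin²(nπx/a) dx = a²/4, ∫x²·sin²(nπx/a) dx = a³·(1/6 − 1/(4n²π²)); higher powers xᵏ the same way, integrating xᵏ·cos(2nπx/a) by parts.
⟨x⁴⟩ = 129.10.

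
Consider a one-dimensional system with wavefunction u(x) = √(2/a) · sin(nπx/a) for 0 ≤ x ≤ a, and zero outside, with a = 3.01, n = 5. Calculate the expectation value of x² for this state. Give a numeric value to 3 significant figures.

⟨x²⟩ = ∫ x²·|u|² dx (integrals over the domain).
With sin²θ = (1 − cos2θ)/2 on 0 ≤ x ≤ a: ∫sin²(nπx/a) dx = a/2, ∫x·sin²(nπx/a) dx = a²/4, ∫x²·sin²(nπx/a) dx = a³·(1/6 − 1/(4n²π²)); higher powers xᵏ the same way, integrating xᵏ·cos(2nπx/a) by parts.
⟨x²⟩ = 3.0017.

3.00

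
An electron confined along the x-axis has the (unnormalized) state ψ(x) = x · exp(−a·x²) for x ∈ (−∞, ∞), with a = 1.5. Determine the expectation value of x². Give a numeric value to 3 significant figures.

⟨x²⟩ = ∫ x²·|ψ|² dx / ∫|ψ|² dx (integrals over the domain).
Expand each integrand as polynomial × e^(−2ax²) and use ∫x^(2j)·e^(−2ax²) dx = (2j−1)!!/(4a)^j · √(π/(2a)), odd powers → 0; here √(π/(2a)) = 1.0233.
State is unnormalized: ∫|ψ|² dx = 0.17055, and ∫ψ*·x²·ψ dx = 0.085277, so ⟨x²⟩ = 0.085277 / 0.17055.
⟨x²⟩ = 0.50000.

0.500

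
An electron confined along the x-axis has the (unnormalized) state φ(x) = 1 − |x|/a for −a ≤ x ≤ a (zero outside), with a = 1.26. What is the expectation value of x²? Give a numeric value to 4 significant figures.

0.1588

⟨x²⟩ = ∫ x²·|φ|² dx / ∫|φ|² dx (integrals over the domain).
φ is even, so ∫ over [−a, a] = 2∫₀ᵃ with φ = 1 − x/a there: ∫₀ᵃ (1 − x/a)² dx = a/3, ∫₀ᵃ x²(1 − x/a)² dx = a³/30, ∫₀ᵃ x⁴(1 − x/a)² dx = a⁵/105.
State is unnormalized: ∫|φ|² dx = 0.84000, and ∫φ*·x²·φ dx = 0.13336, so ⟨x²⟩ = 0.13336 / 0.84000.
⟨x²⟩ = 0.15876.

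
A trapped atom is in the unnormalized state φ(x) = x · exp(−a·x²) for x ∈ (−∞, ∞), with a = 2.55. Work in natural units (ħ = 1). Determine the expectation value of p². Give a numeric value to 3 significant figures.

p² φ = −ħ² d²φ/dx²; ⟨p²⟩ = −ħ² ∫ φ*·φ'' dx / ∫|φ|² dx.
Expand each integrand as polynomial × e^(−2ax²) and use ∫x^(2j)·e^(−2ax²) dx = (2j−1)!!/(4a)^j · √(π/(2a)), odd powers → 0; here √(π/(2a)) = 0.78486. Differentiate with the product rule, d/dx e^(−ax²) = −2ax·e^(−ax²).
State is unnormalized: ∫|φ|² dx = 0.076947, and ∫φ*·(−ħ² φ'') dx = 0.58864, so ⟨p²⟩ = 0.58864 / 0.076947.
⟨p²⟩ = 7.6500.

7.65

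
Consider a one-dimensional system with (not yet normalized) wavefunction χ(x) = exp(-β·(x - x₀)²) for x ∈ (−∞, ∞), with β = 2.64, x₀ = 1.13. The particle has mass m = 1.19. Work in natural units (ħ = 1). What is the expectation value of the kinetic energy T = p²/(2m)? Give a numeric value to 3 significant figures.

T = −(ħ²/2m) d²/dx², so ⟨T⟩ = −(ħ²/2m) ∫ χ*·χ'' dx / ∫|χ|² dx; with m = 1.19.
Gaussian moments (u = x − x₀): ∫u^(2j)·e^(−2βu²) du = (2j−1)!!/(4β)^j · √(π/(2β)), odd powers integrate to 0; here √(π/(2β)) = 0.77136. Derivatives: d/dx e^(−βu²) = −2βu·e^(−βu²), d²/dx² e^(−βu²) = (4β²u² − 2β)·e^(−βu²).
State is unnormalized: ∫|χ|² dx = 0.77136, and ∫χ*·(−ħ²/2m · χ'') dx = 0.85563, so ⟨T⟩ = 0.85563 / 0.77136.
⟨T⟩ = 1.1092.

1.11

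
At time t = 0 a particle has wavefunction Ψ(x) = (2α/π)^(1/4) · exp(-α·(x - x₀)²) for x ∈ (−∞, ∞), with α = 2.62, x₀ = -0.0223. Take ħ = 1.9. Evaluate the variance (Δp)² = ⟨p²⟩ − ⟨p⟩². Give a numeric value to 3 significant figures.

Compute ⟨p⟩ and ⟨p²⟩ separately; (Δp)² = ⟨p²⟩ − ⟨p⟩².
Gaussian moments (u = x − x₀): ∫u^(2j)·e^(−2αu²) du = (2j−1)!!/(4α)^j · √(π/(2α)), odd powers integrate to 0; here √(π/(2α)) = 0.77430. Derivatives: d/dx e^(−αu²) = −2αu·e^(−αu²), d²/dx² e^(−αu²) = (4α²u² − 2α)·e^(−αu²).
⟨p⟩ = 0.0000 and ⟨p²⟩ = 9.4582.
(Δp)² = 9.4582 − (0.0000)² = 9.4582.

9.46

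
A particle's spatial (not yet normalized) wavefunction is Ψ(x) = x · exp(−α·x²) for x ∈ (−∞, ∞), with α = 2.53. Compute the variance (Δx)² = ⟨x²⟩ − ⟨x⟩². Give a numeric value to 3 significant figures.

Compute ⟨x⟩ and ⟨x²⟩ separately, then (Δx)² = ⟨x²⟩ − ⟨x⟩².
Expand each integrand as polynomial × e^(−2αx²) and use ∫x^(2j)·e^(−2αx²) dx = (2j−1)!!/(4α)^j · √(π/(2α)), odd powers → 0; here √(π/(2α)) = 0.78795.
Normalization: ∫|Ψ|² dx = 0.077861.
⟨x⟩ = 0.0000 and ⟨x²⟩ = 0.29644.
(Δx)² = 0.29644 − (0.0000)² = 0.29644.

0.296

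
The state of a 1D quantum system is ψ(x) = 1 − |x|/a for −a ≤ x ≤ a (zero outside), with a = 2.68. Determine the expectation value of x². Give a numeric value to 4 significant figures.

0.7182

⟨x²⟩ = ∫ x²·|ψ|² dx / ∫|ψ|² dx (integrals over the domain).
ψ is even, so ∫ over [−a, a] = 2∫₀ᵃ with ψ = 1 − x/a there: ∫₀ᵃ (1 − x/a)² dx = a/3, ∫₀ᵃ x²(1 − x/a)² dx = a³/30, ∫₀ᵃ x⁴(1 − x/a)² dx = a⁵/105.
State is unnormalized: ∫|ψ|² dx = 1.7867, and ∫ψ*·x²·ψ dx = 1.2833, so ⟨x²⟩ = 1.2833 / 1.7867.
⟨x²⟩ = 0.71824.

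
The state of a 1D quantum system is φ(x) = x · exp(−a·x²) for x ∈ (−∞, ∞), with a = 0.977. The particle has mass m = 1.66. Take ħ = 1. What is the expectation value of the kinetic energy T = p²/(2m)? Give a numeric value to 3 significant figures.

T = −(ħ²/2m) d²/dx², so ⟨T⟩ = −(ħ²/2m) ∫ φ*·φ'' dx / ∫|φ|² dx; with m = 1.66.
Expand each integrand as polynomial × e^(−2ax²) and use ∫x^(2j)·e^(−2ax²) dx = (2j−1)!!/(4a)^j · √(π/(2a)), odd powers → 0; here √(π/(2a)) = 1.2680. Differentiate with the product rule, d/dx e^(−ax²) = −2ax·e^(−ax²).
State is unnormalized: ∫|φ|² dx = 0.32446, and ∫φ*·(−ħ²/2m · φ'') dx = 0.28644, so ⟨T⟩ = 0.28644 / 0.32446.
⟨T⟩ = 0.88283.

0.883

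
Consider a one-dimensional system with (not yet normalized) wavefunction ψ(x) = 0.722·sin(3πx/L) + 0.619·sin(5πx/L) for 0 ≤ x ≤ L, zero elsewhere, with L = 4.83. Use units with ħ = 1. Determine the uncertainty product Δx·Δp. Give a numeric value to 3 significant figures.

Δx = √(⟨x²⟩−⟨x⟩²), Δp = √(⟨p²⟩−⟨p⟩²).
On 0 ≤ x ≤ L (j ≠ l): ∫sin²(jπx/L) dx = L/2, ∫sin(jπx/L)·sin(lπx/L) dx = 0; diagonal moments ∫x·sin²(jπx/L) dx = L²/4, ∫x²·sin²(jπx/L) dx = L³·(1/6 − 1/(4j²π²)); cross terms ∫x·sin(jπx/L)·sin(lπx/L) dx = 0 for j + l even and −4jlL²/(π²(j² − l²)²) for j + l odd, ∫x²·sin(jπx/L)·sin(lπx/L) dx = (−1)^(j+l)·4jlL³/(π²(j² − l²)²); higher powers the same way via product-to-sum and parts. d²/dx² sin(jπx/L) = −(jπ/L)²·sin(jπx/L); on 0 ≤ x ≤ L, ∫sin²(jπx/L) dx = L/2 and ∫sin(jπx/L)·sin(lπx/L) dx = 0 for j ≠ l, so only diagonal terms survive in ∫|ψ|² and ∫ψ·ψ″; ∫ψ·ψ′ dx = [ψ²/2] between the walls = 0.
Normalization: ∫|ψ|² dx = 2.1842.
⟨x⟩ = 2.4150, ⟨x²⟩ = 8.7756 ⇒ Δx = 1.7156.
⟨p⟩ = 0.0000, ⟨p²⟩ = 6.6752 ⇒ Δp = 2.5836.
Δx·Δp = 4.4326.

4.43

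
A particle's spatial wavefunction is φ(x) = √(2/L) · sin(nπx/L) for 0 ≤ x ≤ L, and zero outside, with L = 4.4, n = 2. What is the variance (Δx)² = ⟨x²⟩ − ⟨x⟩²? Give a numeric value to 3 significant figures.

1.37

Compute ⟨x⟩ and ⟨x²⟩ separately, then (Δx)² = ⟨x²⟩ − ⟨x⟩².
With sin²θ = (1 − cos2θ)/2 on 0 ≤ x ≤ L: ∫sin²(nπx/L) dx = L/2, ∫x·sin²(nπx/L) dx = L²/4, ∫x²·sin²(nπx/L) dx = L³·(1/6 − 1/(4n²π²)); higher powers xᵏ the same way, integrating xᵏ·cos(2nπx/L) by parts.
⟨x⟩ = 2.2000 and ⟨x²⟩ = 6.2081.
(Δx)² = 6.2081 − (2.2000)² = 1.3681.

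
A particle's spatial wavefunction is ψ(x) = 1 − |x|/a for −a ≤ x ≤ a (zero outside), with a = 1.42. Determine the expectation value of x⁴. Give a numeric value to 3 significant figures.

⟨x⁴⟩ = ∫ x⁴·|ψ|² dx / ∫|ψ|² dx (integrals over the domain).
ψ is even, so ∫ over [−a, a] = 2∫₀ᵃ with ψ = 1 − x/a there: ∫₀ᵃ (1 − x/a)² dx = a/3, ∫₀ᵃ x²(1 − x/a)² dx = a³/30, ∫₀ᵃ x⁴(1 − x/a)² dx = a⁵/105.
State is unnormalized: ∫|ψ|² dx = 0.94667, and ∫ψ*·x⁴·ψ dx = 0.10997, so ⟨x⁴⟩ = 0.10997 / 0.94667.
⟨x⁴⟩ = 0.11617.

0.116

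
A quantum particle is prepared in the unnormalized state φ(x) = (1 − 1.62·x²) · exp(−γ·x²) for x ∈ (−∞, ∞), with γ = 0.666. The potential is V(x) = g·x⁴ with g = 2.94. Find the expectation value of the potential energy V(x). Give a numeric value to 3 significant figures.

10.9

⟨V⟩ = ∫ V(x)·|φ|² dx / ∫|φ|² dx.
Expand each integrand as polynomial × e^(−2γx²) and use ∫x^(2j)·e^(−2γx²) dx = (2j−1)!!/(4γ)^j · √(π/(2γ)), odd powers → 0; here √(π/(2γ)) = 1.5358.
State is unnormalized: ∫|φ|² dx = 1.3717, and ∫φ*·V(x)·φ dx = 15.005, so ⟨V⟩ = 15.005 / 1.3717.
⟨V⟩ = 10.939.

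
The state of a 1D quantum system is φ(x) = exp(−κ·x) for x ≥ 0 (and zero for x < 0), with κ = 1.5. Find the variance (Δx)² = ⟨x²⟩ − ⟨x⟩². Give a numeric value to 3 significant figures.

Compute ⟨x⟩ and ⟨x²⟩ separately, then (Δx)² = ⟨x²⟩ − ⟨x⟩².
Every integrand reduces to terms xʲ·e^(−2κx) on [0, ∞); use ∫₀^∞ xʲ·e^(−2κx) dx = j!/(2κ)^(j+1).
Normalization: ∫|φ|² dx = 0.33333.
⟨x⟩ = 0.33333 and ⟨x²⟩ = 0.22222.
(Δx)² = 0.22222 − (0.33333)² = 0.11111.

0.111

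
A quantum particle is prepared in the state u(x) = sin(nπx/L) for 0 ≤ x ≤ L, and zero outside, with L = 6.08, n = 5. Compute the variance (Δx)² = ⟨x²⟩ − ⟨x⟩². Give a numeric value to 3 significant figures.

Compute ⟨x⟩ and ⟨x²⟩ separately, then (Δx)² = ⟨x²⟩ − ⟨x⟩².
With sin²θ = (1 − cos2θ)/2 on 0 ≤ x ≤ L: ∫sin²(nπx/L) dx = L/2, ∫x·sin²(nπx/L) dx = L²/4, ∫x²·sin²(nπx/L) dx = L³·(1/6 − 1/(4n²π²)); higher powers xᵏ the same way, integrating xᵏ·cos(2nπx/L) by parts.
Normalization: ∫|u|² dx = 3.0400.
⟨x⟩ = 3.0400 and ⟨x²⟩ = 12.247.
(Δx)² = 12.247 − (3.0400)² = 3.0056.

3.01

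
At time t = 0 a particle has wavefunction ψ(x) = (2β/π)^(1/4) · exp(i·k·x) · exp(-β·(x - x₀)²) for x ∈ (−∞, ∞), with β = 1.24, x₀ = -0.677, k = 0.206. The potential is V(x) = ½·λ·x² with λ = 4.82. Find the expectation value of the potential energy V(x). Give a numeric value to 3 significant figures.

1.59

⟨V⟩ = ∫ V(x)·|ψ|² dx.
Gaussian moments (u = x − x₀): ∫u^(2j)·e^(−2βu²) du = (2j−1)!!/(4β)^j · √(π/(2β)), odd powers integrate to 0; here √(π/(2β)) = 1.1255.
⟨V⟩ = 1.5905.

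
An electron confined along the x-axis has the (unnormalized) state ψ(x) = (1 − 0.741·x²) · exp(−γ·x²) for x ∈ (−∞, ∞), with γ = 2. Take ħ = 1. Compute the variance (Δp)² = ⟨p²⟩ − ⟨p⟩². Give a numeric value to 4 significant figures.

Compute ⟨p⟩ and ⟨p²⟩ separately; (Δp)² = ⟨p²⟩ − ⟨p⟩².
Expand each integrand as polynomial × e^(−2γx²) and use ∫x^(2j)·e^(−2γx²) dx = (2j−1)!!/(4γ)^j · √(π/(2γ)), odd powers → 0; here √(π/(2γ)) = 0.88623. Differentiate with the product rule, d/dx e^(−γx²) = −2γx·e^(−γx²).
Normalization: ∫|ψ|² dx = 0.74486.
⟨p⟩ = 0.0000 and ⟨p²⟩ = 2.9633.
(Δp)² = 2.9633 − (0.0000)² = 2.9633.

2.963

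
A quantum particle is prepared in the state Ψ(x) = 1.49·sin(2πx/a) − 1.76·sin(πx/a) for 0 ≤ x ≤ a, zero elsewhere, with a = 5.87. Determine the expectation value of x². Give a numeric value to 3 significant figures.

⟨x²⟩ = ∫ x²·|Ψ|² dx / ∫|Ψ|² dx (integrals over the domain).
On 0 ≤ x ≤ a (j ≠ l): ∫sin²(jπx/a) dx = a/2, ∫sin(jπx/a)·sin(lπx/a) dx = 0; diagonal moments ∫x·sin²(jπx/a) dx = a²/4, ∫x²·sin²(jπx/a) dx = a³·(1/6 − 1/(4j²π²)); cross terms ∫x·sin(jπx/a)·sin(lπx/a) dx = 0 for j + l even and −4jla²/(π²(j² − l²)²) for j + l odd, ∫x²·sin(jπx/a)·sin(lπx/a) dx = (−1)^(j+l)·4jla³/(π²(j² − l²)²); higher powers the same way via product-to-sum and parts.
State is unnormalized: ∫|Ψ|² dx = 15.607, and ∫Ψ*·x²·Ψ dx = 256.09, so ⟨x²⟩ = 256.09 / 15.607.
⟨x²⟩ = 16.408.

16.4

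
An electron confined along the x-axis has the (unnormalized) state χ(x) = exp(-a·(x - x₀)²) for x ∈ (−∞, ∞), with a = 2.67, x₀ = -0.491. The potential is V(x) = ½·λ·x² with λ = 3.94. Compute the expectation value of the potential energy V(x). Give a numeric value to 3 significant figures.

⟨V⟩ = ∫ V(x)·|χ|² dx / ∫|χ|² dx.
Gaussian moments (u = x − x₀): ∫u^(2j)·e^(−2au²) du = (2j−1)!!/(4a)^j · √(π/(2a)), odd powers integrate to 0; here √(π/(2a)) = 0.76702.
State is unnormalized: ∫|χ|² dx = 0.76702, and ∫χ*·V(x)·χ dx = 0.50576, so ⟨V⟩ = 0.50576 / 0.76702.
⟨V⟩ = 0.65939.

0.659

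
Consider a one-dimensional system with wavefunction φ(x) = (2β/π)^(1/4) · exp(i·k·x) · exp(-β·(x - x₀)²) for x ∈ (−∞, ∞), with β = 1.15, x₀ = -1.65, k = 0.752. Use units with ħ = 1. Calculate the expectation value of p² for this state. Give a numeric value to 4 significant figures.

1.716

p² φ = −ħ² d²φ/dx²; ⟨p²⟩ = −ħ² ∫ φ*·φ'' dx.
Gaussian moments (u = x − x₀): ∫u^(2j)·e^(−2βu²) du = (2j−1)!!/(4β)^j · √(π/(2β)), odd powers integrate to 0; here √(π/(2β)) = 1.1687. Derivatives: φ′ = (ik − 2βu)·φ, φ″ = ((ik − 2βu)² − 2β)·φ; the odd-in-u pieces drop out.
⟨p²⟩ = 1.7155.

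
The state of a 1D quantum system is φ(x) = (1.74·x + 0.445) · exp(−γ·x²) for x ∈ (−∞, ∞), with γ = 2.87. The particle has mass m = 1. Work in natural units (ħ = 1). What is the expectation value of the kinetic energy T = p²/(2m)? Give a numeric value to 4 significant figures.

3.074

T = −(ħ²/2m) d²/dx², so ⟨T⟩ = −(ħ²/2m) ∫ φ*·φ'' dx / ∫|φ|² dx; with m = 1.
Expand each integrand as polynomial × e^(−2γx²) and use ∫x^(2j)·e^(−2γx²) dx = (2j−1)!!/(4γ)^j · √(π/(2γ)), odd powers → 0; here √(π/(2γ)) = 0.73981. Differentiate with the product rule, d/dx e^(−γx²) = −2γx·e^(−γx²).
State is unnormalized: ∫|φ|² dx = 0.34161, and ∫φ*·(−ħ²/2m · φ'') dx = 1.0502, so ⟨T⟩ = 1.0502 / 0.34161.
⟨T⟩ = 3.0742.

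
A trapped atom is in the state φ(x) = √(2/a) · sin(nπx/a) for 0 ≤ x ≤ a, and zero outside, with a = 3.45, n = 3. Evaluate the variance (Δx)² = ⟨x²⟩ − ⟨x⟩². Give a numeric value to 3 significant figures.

Compute ⟨x⟩ and ⟨x²⟩ separately, then (Δx)² = ⟨x²⟩ − ⟨x⟩².
With sin²θ = (1 − cos2θ)/2 on 0 ≤ x ≤ a: ∫sin²(nπx/a) dx = a/2, ∫x·sin²(nπx/a) dx = a²/4, ∫x²·sin²(nπx/a) dx = a³·(1/6 − 1/(4n²π²)); higher powers xᵏ the same way, integrating xᵏ·cos(2nπx/a) by parts.
⟨x⟩ = 1.7250 and ⟨x²⟩ = 3.9005.
(Δx)² = 3.9005 − (1.7250)² = 0.92488.

0.925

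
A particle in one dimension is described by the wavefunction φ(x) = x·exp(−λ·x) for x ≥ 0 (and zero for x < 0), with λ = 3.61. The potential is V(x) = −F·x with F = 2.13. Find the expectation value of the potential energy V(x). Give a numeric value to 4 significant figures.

-0.8850

⟨V⟩ = ∫ V(x)·|φ|² dx / ∫|φ|² dx.
Every integrand reduces to terms xʲ·e^(−2λx) on [0, ∞); use ∫₀^∞ xʲ·e^(−2λx) dx = j!/(2λ)^(j+1).
State is unnormalized: ∫|φ|² dx = 0.0053140, and ∫φ*·V(x)·φ dx = -0.0047031, so ⟨V⟩ = -0.0047031 / 0.0053140.
⟨V⟩ = -0.88504.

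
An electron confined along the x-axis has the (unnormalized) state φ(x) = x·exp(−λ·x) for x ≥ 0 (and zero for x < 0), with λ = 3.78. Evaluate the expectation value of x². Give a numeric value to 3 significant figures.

0.210

⟨x²⟩ = ∫ x²·|φ|² dx / ∫|φ|² dx (integrals over the domain).
Every integrand reduces to terms xʲ·e^(−2λx) on [0, ∞); use ∫₀^∞ xʲ·e^(−2λx) dx = j!/(2λ)^(j+1).
State is unnormalized: ∫|φ|² dx = 0.0046288, and ∫φ*·x²·φ dx = 0.00097186, so ⟨x²⟩ = 0.00097186 / 0.0046288.
⟨x²⟩ = 0.20996.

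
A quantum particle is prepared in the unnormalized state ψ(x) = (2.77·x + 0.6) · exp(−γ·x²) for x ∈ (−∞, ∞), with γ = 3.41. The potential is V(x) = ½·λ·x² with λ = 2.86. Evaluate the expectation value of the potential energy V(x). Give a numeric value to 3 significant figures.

⟨V⟩ = ∫ V(x)·|ψ|² dx / ∫|ψ|² dx.
Expand each integrand as polynomial × e^(−2γx²) and use ∫x^(2j)·e^(−2γx²) dx = (2j−1)!!/(4γ)^j · √(π/(2γ)), odd powers → 0; here √(π/(2γ)) = 0.67871.
State is unnormalized: ∫|ψ|² dx = 0.62613, and ∫ψ*·V(x)·ψ dx = 0.14570, so ⟨V⟩ = 0.14570 / 0.62613.
⟨V⟩ = 0.23269.

0.233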